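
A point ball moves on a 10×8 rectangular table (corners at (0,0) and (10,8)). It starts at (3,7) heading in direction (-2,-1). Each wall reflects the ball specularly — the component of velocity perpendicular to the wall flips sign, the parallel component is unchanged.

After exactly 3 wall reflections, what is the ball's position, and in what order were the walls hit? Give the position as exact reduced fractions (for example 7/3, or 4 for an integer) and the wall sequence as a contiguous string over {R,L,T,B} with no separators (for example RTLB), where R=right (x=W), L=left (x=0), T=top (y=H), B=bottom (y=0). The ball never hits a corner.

Final position: (9,0)
Wall sequence: LRB

1. t=3/2 → L at (0,11/2); v=(2,-1)
2. t=5 → R at (10,1/2); v=(-2,-1)
3. t=1/2 → B at (9,0); v=(-2,1)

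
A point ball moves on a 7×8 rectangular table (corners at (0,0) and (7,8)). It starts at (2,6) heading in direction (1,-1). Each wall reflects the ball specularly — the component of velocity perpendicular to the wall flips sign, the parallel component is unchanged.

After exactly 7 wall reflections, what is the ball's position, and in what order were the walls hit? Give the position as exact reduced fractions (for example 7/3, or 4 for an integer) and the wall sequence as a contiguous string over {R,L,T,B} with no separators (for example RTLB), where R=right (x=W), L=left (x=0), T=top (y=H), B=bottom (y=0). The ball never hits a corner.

1. t=5 → R at (7,1); v=(-1,-1)
2. t=1 → B at (6,0); v=(-1,1)
3. t=6 → L at (0,6); v=(1,1)
4. t=2 → T at (2,8); v=(1,-1)
5. t=5 → R at (7,3); v=(-1,-1)
6. t=3 → B at (4,0); v=(-1,1)
7. t=4 → L at (0,4); v=(1,1)

Final position: (0,4)
Wall sequence: RBLTRBL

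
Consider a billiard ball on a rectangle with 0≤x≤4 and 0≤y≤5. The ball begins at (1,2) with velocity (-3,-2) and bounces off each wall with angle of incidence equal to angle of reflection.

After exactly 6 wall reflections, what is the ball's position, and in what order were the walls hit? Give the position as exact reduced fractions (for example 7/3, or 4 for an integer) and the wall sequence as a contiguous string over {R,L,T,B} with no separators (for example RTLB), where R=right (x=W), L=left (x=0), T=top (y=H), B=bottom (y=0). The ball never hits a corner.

1. t=1/3 → L at (0,4/3); v=(3,-2)
2. t=2/3 → B at (2,0); v=(3,2)
3. t=2/3 → R at (4,4/3); v=(-3,2)
4. t=4/3 → L at (0,4); v=(3,2)
5. t=1/2 → T at (3/2,5); v=(3,-2)
6. t=5/6 → R at (4,10/3); v=(-3,-2)

Final position: (4,10/3)
Wall sequence: LBRLTR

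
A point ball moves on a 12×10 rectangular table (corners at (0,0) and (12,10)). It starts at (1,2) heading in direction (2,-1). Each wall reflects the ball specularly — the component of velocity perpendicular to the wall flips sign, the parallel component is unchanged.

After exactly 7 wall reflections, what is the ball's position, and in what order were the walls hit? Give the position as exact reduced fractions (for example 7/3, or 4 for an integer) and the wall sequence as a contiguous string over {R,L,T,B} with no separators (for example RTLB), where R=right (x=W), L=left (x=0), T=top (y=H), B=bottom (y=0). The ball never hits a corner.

Final position: (0,3/2)
Wall sequence: BRLTRBL

1. t=2 → B at (5,0); v=(2,1)
2. t=7/2 → R at (12,7/2); v=(-2,1)
3. t=6 → L at (0,19/2); v=(2,1)
4. t=1/2 → T at (1,10); v=(2,-1)
5. t=11/2 → R at (12,9/2); v=(-2,-1)
6. t=9/2 → B at (3,0); v=(-2,1)
7. t=3/2 → L at (0,3/2); v=(2,1)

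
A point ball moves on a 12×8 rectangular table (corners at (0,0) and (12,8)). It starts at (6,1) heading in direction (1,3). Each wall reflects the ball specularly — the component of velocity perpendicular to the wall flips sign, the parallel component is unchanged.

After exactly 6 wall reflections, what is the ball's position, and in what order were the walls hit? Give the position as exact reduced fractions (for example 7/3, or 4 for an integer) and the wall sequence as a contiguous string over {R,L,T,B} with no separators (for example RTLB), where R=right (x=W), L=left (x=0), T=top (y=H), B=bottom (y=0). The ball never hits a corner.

1. t=7/3 → T at (25/3,8); v=(1,-3)
2. t=8/3 → B at (11,0); v=(1,3)
3. t=1 → R at (12,3); v=(-1,3)
4. t=5/3 → T at (31/3,8); v=(-1,-3)
5. t=8/3 → B at (23/3,0); v=(-1,3)
6. t=8/3 → T at (5,8); v=(-1,-3)

Final position: (5,8)
Wall sequence: TBRTBT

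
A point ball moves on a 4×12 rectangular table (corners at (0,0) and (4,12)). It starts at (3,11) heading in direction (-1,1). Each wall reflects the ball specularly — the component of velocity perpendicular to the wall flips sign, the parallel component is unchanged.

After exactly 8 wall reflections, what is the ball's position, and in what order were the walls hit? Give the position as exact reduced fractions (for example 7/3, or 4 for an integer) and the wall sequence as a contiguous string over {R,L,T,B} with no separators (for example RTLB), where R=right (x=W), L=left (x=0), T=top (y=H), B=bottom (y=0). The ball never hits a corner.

1. t=1 → T at (2,12); v=(-1,-1)
2. t=2 → L at (0,10); v=(1,-1)
3. t=4 → R at (4,6); v=(-1,-1)
4. t=4 → L at (0,2); v=(1,-1)
5. t=2 → B at (2,0); v=(1,1)
6. t=2 → R at (4,2); v=(-1,1)
7. t=4 → L at (0,6); v=(1,1)
8. t=4 → R at (4,10); v=(-1,1)

Final position: (4,10)
Wall sequence: TLRLBRLR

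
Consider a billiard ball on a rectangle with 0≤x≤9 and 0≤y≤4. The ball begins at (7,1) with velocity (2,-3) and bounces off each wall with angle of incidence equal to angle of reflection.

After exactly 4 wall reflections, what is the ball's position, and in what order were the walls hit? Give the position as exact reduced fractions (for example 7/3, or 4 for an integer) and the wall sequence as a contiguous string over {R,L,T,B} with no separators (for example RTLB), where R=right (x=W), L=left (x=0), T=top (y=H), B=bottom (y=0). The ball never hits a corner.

1. t=1/3 → B at (23/3,0); v=(2,3)
2. t=2/3 → R at (9,2); v=(-2,3)
3. t=2/3 → T at (23/3,4); v=(-2,-3)
4. t=4/3 → B at (5,0); v=(-2,3)

Final position: (5,0)
Wall sequence: BRTB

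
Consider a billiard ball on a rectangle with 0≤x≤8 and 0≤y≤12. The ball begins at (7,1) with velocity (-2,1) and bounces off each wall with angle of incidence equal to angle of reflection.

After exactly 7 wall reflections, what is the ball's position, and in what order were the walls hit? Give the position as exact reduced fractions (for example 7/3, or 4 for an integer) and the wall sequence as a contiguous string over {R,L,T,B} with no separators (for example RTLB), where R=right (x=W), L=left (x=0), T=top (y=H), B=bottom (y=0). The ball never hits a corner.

1. t=7/2 → L at (0,9/2); v=(2,1)
2. t=4 → R at (8,17/2); v=(-2,1)
3. t=7/2 → T at (1,12); v=(-2,-1)
4. t=1/2 → L at (0,23/2); v=(2,-1)
5. t=4 → R at (8,15/2); v=(-2,-1)
6. t=4 → L at (0,7/2); v=(2,-1)
7. t=7/2 → B at (7,0); v=(2,1)

Final position: (7,0)
Wall sequence: LRTLRLB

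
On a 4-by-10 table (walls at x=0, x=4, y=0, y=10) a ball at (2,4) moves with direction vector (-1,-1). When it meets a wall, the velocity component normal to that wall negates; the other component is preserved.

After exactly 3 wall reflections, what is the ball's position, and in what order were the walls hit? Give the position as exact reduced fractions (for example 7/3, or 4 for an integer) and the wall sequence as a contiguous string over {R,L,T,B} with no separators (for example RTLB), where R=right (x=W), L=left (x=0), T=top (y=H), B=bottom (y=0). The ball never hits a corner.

1. t=2 → L at (0,2); v=(1,-1)
2. t=2 → B at (2,0); v=(1,1)
3. t=2 → R at (4,2); v=(-1,1)

Final position: (4,2)
Wall sequence: LBR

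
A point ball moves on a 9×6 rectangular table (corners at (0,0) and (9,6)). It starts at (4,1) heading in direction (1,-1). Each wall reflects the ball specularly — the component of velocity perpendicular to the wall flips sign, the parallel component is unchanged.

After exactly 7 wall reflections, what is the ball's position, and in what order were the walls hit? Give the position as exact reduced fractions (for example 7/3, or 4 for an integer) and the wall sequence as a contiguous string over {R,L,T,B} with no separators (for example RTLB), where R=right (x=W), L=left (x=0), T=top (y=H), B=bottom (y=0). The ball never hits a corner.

1. t=1 → B at (5,0); v=(1,1)
2. t=4 → R at (9,4); v=(-1,1)
3. t=2 → T at (7,6); v=(-1,-1)
4. t=6 → B at (1,0); v=(-1,1)
5. t=1 → L at (0,1); v=(1,1)
6. t=5 → T at (5,6); v=(1,-1)
7. t=4 → R at (9,2); v=(-1,-1)

Final position: (9,2)
Wall sequence: BRTBLTR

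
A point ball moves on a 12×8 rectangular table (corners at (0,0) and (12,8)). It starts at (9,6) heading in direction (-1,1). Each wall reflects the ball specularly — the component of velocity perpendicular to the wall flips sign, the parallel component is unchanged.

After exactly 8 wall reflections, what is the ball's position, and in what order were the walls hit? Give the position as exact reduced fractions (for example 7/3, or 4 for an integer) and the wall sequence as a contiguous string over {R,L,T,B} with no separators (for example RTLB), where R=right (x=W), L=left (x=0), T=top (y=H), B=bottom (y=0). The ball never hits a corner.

Final position: (1,8)
Wall sequence: TLBTRBLT

1. t=2 → T at (7,8); v=(-1,-1)
2. t=7 → L at (0,1); v=(1,-1)
3. t=1 → B at (1,0); v=(1,1)
4. t=8 → T at (9,8); v=(1,-1)
5. t=3 → R at (12,5); v=(-1,-1)
6. t=5 → B at (7,0); v=(-1,1)
7. t=7 → L at (0,7); v=(1,1)
8. t=1 → T at (1,8); v=(1,-1)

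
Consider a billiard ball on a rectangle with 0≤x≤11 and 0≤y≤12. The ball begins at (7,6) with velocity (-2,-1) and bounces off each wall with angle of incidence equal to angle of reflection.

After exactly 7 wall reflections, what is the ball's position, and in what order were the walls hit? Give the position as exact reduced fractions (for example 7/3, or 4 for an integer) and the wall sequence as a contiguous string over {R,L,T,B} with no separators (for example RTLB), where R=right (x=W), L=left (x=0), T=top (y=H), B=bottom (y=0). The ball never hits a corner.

Final position: (0,9/2)
Wall sequence: LBRLTRL

1. t=7/2 → L at (0,5/2); v=(2,-1)
2. t=5/2 → B at (5,0); v=(2,1)
3. t=3 → R at (11,3); v=(-2,1)
4. t=11/2 → L at (0,17/2); v=(2,1)
5. t=7/2 → T at (7,12); v=(2,-1)
6. t=2 → R at (11,10); v=(-2,-1)
7. t=11/2 → L at (0,9/2); v=(2,-1)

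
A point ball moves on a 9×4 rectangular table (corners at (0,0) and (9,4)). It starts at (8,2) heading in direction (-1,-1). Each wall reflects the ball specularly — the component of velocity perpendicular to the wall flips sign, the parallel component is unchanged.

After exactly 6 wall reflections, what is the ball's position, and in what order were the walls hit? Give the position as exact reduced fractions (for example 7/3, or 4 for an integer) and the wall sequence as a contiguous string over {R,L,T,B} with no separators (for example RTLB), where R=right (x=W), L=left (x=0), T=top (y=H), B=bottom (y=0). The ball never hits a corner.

Final position: (9,1)
Wall sequence: BTLBTR

1. t=2 → B at (6,0); v=(-1,1)
2. t=4 → T at (2,4); v=(-1,-1)
3. t=2 → L at (0,2); v=(1,-1)
4. t=2 → B at (2,0); v=(1,1)
5. t=4 → T at (6,4); v=(1,-1)
6. t=3 → R at (9,1); v=(-1,-1)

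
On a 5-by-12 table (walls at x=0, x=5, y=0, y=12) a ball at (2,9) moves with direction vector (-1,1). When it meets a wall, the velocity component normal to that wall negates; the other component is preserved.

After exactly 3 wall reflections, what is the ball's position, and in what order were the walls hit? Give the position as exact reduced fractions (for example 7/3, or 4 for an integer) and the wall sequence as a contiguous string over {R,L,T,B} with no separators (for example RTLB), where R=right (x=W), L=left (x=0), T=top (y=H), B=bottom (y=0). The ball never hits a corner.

1. t=2 → L at (0,11); v=(1,1)
2. t=1 → T at (1,12); v=(1,-1)
3. t=4 → R at (5,8); v=(-1,-1)

Final position: (5,8)
Wall sequence: LTR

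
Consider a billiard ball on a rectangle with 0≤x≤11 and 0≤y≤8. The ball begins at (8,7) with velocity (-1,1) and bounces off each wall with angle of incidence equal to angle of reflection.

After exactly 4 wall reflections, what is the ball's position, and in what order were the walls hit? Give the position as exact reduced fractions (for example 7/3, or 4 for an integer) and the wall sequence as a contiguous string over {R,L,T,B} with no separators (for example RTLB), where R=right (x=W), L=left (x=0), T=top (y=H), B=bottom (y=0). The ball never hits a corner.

Final position: (9,8)
Wall sequence: TLBT

1. t=1 → T at (7,8); v=(-1,-1)
2. t=7 → L at (0,1); v=(1,-1)
3. t=1 → B at (1,0); v=(1,1)
4. t=8 → T at (9,8); v=(1,-1)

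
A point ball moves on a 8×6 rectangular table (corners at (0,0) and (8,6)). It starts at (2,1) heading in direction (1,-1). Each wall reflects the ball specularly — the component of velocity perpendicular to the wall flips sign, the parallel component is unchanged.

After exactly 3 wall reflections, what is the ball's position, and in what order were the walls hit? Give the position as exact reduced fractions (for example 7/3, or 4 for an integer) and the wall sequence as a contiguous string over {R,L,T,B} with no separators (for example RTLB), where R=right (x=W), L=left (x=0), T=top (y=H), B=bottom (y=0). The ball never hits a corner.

1. t=1 → B at (3,0); v=(1,1)
2. t=5 → R at (8,5); v=(-1,1)
3. t=1 → T at (7,6); v=(-1,-1)

Final position: (7,6)
Wall sequence: BRT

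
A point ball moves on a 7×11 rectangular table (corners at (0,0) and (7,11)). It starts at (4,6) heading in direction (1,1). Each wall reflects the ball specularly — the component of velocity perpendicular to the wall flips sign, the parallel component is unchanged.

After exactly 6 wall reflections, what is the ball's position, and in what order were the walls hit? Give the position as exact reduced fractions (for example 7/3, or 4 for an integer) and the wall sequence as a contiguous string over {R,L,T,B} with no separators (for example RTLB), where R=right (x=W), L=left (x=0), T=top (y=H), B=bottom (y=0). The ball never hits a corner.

Final position: (0,8)
Wall sequence: RTLBRL

1. t=3 → R at (7,9); v=(-1,1)
2. t=2 → T at (5,11); v=(-1,-1)
3. t=5 → L at (0,6); v=(1,-1)
4. t=6 → B at (6,0); v=(1,1)
5. t=1 → R at (7,1); v=(-1,1)
6. t=7 → L at (0,8); v=(1,1)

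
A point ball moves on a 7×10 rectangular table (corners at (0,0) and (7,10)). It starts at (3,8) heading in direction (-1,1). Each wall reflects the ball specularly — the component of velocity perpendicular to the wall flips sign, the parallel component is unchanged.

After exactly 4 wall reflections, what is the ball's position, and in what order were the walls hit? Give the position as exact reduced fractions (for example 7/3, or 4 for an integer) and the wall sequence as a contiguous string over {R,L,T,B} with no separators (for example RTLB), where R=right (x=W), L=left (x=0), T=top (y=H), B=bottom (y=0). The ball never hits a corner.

1. t=2 → T at (1,10); v=(-1,-1)
2. t=1 → L at (0,9); v=(1,-1)
3. t=7 → R at (7,2); v=(-1,-1)
4. t=2 → B at (5,0); v=(-1,1)

Final position: (5,0)
Wall sequence: TLRB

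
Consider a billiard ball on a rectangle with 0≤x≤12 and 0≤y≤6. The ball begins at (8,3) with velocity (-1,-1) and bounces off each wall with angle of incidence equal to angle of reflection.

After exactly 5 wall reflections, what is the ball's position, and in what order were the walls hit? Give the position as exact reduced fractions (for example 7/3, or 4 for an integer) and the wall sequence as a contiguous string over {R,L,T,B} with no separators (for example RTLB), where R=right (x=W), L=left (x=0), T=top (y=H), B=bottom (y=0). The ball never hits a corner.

1. t=3 → B at (5,0); v=(-1,1)
2. t=5 → L at (0,5); v=(1,1)
3. t=1 → T at (1,6); v=(1,-1)
4. t=6 → B at (7,0); v=(1,1)
5. t=5 → R at (12,5); v=(-1,1)

Final position: (12,5)
Wall sequence: BLTBR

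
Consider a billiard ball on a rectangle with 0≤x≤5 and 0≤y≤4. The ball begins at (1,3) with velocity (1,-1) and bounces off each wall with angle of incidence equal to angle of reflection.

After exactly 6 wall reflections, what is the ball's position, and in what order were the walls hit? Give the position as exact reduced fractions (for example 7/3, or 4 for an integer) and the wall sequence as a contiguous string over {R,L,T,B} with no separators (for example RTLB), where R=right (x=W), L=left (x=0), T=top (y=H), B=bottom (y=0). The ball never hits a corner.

1. t=3 → B at (4,0); v=(1,1)
2. t=1 → R at (5,1); v=(-1,1)
3. t=3 → T at (2,4); v=(-1,-1)
4. t=2 → L at (0,2); v=(1,-1)
5. t=2 → B at (2,0); v=(1,1)
6. t=3 → R at (5,3); v=(-1,1)

Final position: (5,3)
Wall sequence: BRTLBR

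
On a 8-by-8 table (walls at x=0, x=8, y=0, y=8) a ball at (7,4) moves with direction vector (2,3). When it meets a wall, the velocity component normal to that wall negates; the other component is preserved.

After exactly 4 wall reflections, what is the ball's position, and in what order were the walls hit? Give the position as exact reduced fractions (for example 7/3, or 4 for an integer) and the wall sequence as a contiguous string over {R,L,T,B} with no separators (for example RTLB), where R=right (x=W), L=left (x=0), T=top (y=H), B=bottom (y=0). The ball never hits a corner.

Final position: (0,3/2)
Wall sequence: RTBL

1. t=1/2 → R at (8,11/2); v=(-2,3)
2. t=5/6 → T at (19/3,8); v=(-2,-3)
3. t=8/3 → B at (1,0); v=(-2,3)
4. t=1/2 → L at (0,3/2); v=(2,3)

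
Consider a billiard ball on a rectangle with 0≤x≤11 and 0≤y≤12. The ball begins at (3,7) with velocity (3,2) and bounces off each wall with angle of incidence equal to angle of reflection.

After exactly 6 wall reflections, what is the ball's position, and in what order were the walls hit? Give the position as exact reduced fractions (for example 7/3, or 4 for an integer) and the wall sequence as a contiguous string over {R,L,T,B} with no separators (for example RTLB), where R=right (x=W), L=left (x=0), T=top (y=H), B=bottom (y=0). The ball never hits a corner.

1. t=5/2 → T at (21/2,12); v=(3,-2)
2. t=1/6 → R at (11,35/3); v=(-3,-2)
3. t=11/3 → L at (0,13/3); v=(3,-2)
4. t=13/6 → B at (13/2,0); v=(3,2)
5. t=3/2 → R at (11,3); v=(-3,2)
6. t=11/3 → L at (0,31/3); v=(3,2)

Final position: (0,31/3)
Wall sequence: TRLBRL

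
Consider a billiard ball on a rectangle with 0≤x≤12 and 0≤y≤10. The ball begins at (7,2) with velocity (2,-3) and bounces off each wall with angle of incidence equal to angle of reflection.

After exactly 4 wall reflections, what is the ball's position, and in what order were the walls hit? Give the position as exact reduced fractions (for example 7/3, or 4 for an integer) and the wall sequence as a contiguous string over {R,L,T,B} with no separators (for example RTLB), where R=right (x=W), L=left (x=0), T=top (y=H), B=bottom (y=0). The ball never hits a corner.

1. t=2/3 → B at (25/3,0); v=(2,3)
2. t=11/6 → R at (12,11/2); v=(-2,3)
3. t=3/2 → T at (9,10); v=(-2,-3)
4. t=10/3 → B at (7/3,0); v=(-2,3)

Final position: (7/3,0)
Wall sequence: BRTB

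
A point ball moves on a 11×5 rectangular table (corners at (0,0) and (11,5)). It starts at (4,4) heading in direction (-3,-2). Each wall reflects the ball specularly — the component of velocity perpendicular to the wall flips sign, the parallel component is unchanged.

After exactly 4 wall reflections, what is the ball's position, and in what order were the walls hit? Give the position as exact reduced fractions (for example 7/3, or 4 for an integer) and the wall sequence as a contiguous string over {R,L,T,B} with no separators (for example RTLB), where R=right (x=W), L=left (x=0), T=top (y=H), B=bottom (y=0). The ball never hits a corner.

Final position: (11,4)
Wall sequence: LBTR

1. t=4/3 → L at (0,4/3); v=(3,-2)
2. t=2/3 → B at (2,0); v=(3,2)
3. t=5/2 → T at (19/2,5); v=(3,-2)
4. t=1/2 → R at (11,4); v=(-3,-2)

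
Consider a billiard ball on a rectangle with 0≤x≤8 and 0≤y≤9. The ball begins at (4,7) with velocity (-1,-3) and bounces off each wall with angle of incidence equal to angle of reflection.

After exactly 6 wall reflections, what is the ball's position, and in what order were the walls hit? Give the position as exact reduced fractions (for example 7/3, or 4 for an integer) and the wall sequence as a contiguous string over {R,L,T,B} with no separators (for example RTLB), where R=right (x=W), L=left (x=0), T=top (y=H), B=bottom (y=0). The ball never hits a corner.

1. t=7/3 → B at (5/3,0); v=(-1,3)
2. t=5/3 → L at (0,5); v=(1,3)
3. t=4/3 → T at (4/3,9); v=(1,-3)
4. t=3 → B at (13/3,0); v=(1,3)
5. t=3 → T at (22/3,9); v=(1,-3)
6. t=2/3 → R at (8,7); v=(-1,-3)

Final position: (8,7)
Wall sequence: BLTBTR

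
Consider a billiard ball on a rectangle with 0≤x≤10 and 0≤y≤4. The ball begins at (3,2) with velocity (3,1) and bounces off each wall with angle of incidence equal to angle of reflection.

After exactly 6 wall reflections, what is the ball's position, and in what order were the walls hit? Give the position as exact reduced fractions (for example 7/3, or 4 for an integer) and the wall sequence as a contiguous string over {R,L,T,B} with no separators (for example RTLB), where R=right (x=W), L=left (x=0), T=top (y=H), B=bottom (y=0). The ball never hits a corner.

Final position: (7,4)
Wall sequence: TRLBRT

1. t=2 → T at (9,4); v=(3,-1)
2. t=1/3 → R at (10,11/3); v=(-3,-1)
3. t=10/3 → L at (0,1/3); v=(3,-1)
4. t=1/3 → B at (1,0); v=(3,1)
5. t=3 → R at (10,3); v=(-3,1)
6. t=1 → T at (7,4); v=(-3,-1)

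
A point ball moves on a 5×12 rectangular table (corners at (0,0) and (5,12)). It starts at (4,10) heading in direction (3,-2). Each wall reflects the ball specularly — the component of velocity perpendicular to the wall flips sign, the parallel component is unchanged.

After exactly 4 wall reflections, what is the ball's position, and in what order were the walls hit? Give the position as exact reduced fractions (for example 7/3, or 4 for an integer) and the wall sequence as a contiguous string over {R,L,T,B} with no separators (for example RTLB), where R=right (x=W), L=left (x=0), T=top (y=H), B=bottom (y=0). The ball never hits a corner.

Final position: (1,0)
Wall sequence: RLRB

1. t=1/3 → R at (5,28/3); v=(-3,-2)
2. t=5/3 → L at (0,6); v=(3,-2)
3. t=5/3 → R at (5,8/3); v=(-3,-2)
4. t=4/3 → B at (1,0); v=(-3,2)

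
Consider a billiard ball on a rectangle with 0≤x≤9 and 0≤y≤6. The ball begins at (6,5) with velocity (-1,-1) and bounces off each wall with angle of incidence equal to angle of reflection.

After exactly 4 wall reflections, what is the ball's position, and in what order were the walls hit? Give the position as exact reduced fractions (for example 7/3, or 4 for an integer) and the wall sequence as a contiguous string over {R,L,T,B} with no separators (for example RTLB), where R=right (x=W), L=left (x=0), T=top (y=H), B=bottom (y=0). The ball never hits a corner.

Final position: (9,2)
Wall sequence: BLTR

1. t=5 → B at (1,0); v=(-1,1)
2. t=1 → L at (0,1); v=(1,1)
3. t=5 → T at (5,6); v=(1,-1)
4. t=4 → R at (9,2); v=(-1,-1)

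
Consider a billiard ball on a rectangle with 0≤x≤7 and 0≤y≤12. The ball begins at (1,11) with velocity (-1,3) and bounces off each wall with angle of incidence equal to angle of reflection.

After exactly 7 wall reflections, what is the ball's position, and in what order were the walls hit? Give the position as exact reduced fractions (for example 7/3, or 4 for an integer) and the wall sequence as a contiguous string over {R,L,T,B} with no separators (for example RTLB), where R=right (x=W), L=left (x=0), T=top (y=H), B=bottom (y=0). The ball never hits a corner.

Final position: (0,8)
Wall sequence: TLBRTBL

1. t=1/3 → T at (2/3,12); v=(-1,-3)
2. t=2/3 → L at (0,10); v=(1,-3)
3. t=10/3 → B at (10/3,0); v=(1,3)
4. t=11/3 → R at (7,11); v=(-1,3)
5. t=1/3 → T at (20/3,12); v=(-1,-3)
6. t=4 → B at (8/3,0); v=(-1,3)
7. t=8/3 → L at (0,8); v=(1,3)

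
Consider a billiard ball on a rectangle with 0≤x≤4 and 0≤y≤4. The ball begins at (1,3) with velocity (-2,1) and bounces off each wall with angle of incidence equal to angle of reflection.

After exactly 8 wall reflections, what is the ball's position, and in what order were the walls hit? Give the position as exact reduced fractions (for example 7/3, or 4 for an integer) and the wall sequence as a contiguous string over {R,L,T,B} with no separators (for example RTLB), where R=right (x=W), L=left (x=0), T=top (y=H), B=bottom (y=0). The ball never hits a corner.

1. t=1/2 → L at (0,7/2); v=(2,1)
2. t=1/2 → T at (1,4); v=(2,-1)
3. t=3/2 → R at (4,5/2); v=(-2,-1)
4. t=2 → L at (0,1/2); v=(2,-1)
5. t=1/2 → B at (1,0); v=(2,1)
6. t=3/2 → R at (4,3/2); v=(-2,1)
7. t=2 → L at (0,7/2); v=(2,1)
8. t=1/2 → T at (1,4); v=(2,-1)

Final position: (1,4)
Wall sequence: LTRLBRLT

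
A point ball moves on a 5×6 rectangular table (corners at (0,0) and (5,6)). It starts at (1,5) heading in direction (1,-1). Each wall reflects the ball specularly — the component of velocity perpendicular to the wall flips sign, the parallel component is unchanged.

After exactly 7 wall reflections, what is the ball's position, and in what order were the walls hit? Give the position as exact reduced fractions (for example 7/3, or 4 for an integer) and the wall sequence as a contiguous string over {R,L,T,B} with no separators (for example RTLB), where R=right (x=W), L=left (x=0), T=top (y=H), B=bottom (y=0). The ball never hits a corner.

1. t=4 → R at (5,1); v=(-1,-1)
2. t=1 → B at (4,0); v=(-1,1)
3. t=4 → L at (0,4); v=(1,1)
4. t=2 → T at (2,6); v=(1,-1)
5. t=3 → R at (5,3); v=(-1,-1)
6. t=3 → B at (2,0); v=(-1,1)
7. t=2 → L at (0,2); v=(1,1)

Final position: (0,2)
Wall sequence: RBLTRBL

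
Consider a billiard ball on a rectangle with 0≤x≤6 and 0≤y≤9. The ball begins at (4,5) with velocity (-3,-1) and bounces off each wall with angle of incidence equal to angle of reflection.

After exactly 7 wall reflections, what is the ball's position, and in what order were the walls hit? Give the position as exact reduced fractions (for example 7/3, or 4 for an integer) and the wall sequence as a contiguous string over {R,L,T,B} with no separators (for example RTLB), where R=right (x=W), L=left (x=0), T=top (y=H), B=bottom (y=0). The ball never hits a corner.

Final position: (6,19/3)
Wall sequence: LRBLRLR

1. t=4/3 → L at (0,11/3); v=(3,-1)
2. t=2 → R at (6,5/3); v=(-3,-1)
3. t=5/3 → B at (1,0); v=(-3,1)
4. t=1/3 → L at (0,1/3); v=(3,1)
5. t=2 → R at (6,7/3); v=(-3,1)
6. t=2 → L at (0,13/3); v=(3,1)
7. t=2 → R at (6,19/3); v=(-3,1)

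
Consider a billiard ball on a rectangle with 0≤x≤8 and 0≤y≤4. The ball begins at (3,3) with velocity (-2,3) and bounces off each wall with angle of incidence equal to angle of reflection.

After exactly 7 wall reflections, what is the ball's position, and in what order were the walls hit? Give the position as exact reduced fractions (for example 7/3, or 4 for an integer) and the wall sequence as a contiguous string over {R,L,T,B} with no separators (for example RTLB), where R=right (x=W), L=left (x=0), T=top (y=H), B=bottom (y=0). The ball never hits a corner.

Final position: (23/3,4)
Wall sequence: TLBTBRT

1. t=1/3 → T at (7/3,4); v=(-2,-3)
2. t=7/6 → L at (0,1/2); v=(2,-3)
3. t=1/6 → B at (1/3,0); v=(2,3)
4. t=4/3 → T at (3,4); v=(2,-3)
5. t=4/3 → B at (17/3,0); v=(2,3)
6. t=7/6 → R at (8,7/2); v=(-2,3)
7. t=1/6 → T at (23/3,4); v=(-2,-3)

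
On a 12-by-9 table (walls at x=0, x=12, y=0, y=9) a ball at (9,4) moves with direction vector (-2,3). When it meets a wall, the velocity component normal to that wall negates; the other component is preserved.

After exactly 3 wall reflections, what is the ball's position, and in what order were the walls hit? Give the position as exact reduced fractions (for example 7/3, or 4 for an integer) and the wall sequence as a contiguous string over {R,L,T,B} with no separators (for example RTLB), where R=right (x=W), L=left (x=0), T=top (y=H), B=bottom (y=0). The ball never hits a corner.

Final position: (1/3,0)
Wall sequence: TLB

1. t=5/3 → T at (17/3,9); v=(-2,-3)
2. t=17/6 → L at (0,1/2); v=(2,-3)
3. t=1/6 → B at (1/3,0); v=(2,3)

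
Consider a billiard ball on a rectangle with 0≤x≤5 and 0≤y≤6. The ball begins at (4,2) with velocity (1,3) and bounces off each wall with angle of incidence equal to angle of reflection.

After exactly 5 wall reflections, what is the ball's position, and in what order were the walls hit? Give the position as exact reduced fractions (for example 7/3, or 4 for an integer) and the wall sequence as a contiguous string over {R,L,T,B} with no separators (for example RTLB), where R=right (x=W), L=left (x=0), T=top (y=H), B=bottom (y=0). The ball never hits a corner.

1. t=1 → R at (5,5); v=(-1,3)
2. t=1/3 → T at (14/3,6); v=(-1,-3)
3. t=2 → B at (8/3,0); v=(-1,3)
4. t=2 → T at (2/3,6); v=(-1,-3)
5. t=2/3 → L at (0,4); v=(1,-3)

Final position: (0,4)
Wall sequence: RTBTL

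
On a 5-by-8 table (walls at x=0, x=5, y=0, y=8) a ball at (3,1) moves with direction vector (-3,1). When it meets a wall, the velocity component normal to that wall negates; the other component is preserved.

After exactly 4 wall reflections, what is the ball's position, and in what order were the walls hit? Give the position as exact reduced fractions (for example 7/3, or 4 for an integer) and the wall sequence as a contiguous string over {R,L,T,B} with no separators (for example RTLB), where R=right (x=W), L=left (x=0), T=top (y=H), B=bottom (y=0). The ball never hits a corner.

1. t=1 → L at (0,2); v=(3,1)
2. t=5/3 → R at (5,11/3); v=(-3,1)
3. t=5/3 → L at (0,16/3); v=(3,1)
4. t=5/3 → R at (5,7); v=(-3,1)

Final position: (5,7)
Wall sequence: LRLR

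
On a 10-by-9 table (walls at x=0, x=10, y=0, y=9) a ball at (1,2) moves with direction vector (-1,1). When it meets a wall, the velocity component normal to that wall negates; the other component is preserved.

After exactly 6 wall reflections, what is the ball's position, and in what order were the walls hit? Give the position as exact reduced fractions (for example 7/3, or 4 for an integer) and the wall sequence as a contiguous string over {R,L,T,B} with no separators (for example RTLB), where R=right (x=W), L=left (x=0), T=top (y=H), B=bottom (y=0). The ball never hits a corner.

Final position: (4,9)
Wall sequence: LTRBLT

1. t=1 → L at (0,3); v=(1,1)
2. t=6 → T at (6,9); v=(1,-1)
3. t=4 → R at (10,5); v=(-1,-1)
4. t=5 → B at (5,0); v=(-1,1)
5. t=5 → L at (0,5); v=(1,1)
6. t=4 → T at (4,9); v=(1,-1)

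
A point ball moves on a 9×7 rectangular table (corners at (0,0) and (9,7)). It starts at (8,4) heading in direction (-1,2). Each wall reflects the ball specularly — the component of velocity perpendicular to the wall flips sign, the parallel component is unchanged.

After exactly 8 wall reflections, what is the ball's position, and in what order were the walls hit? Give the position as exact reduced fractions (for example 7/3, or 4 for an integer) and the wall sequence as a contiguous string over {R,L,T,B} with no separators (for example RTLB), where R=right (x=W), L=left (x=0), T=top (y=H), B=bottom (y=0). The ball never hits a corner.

Final position: (7,0)
Wall sequence: TBLTBTRB

1. t=3/2 → T at (13/2,7); v=(-1,-2)
2. t=7/2 → B at (3,0); v=(-1,2)
3. t=3 → L at (0,6); v=(1,2)
4. t=1/2 → T at (1/2,7); v=(1,-2)
5. t=7/2 → B at (4,0); v=(1,2)
6. t=7/2 → T at (15/2,7); v=(1,-2)
7. t=3/2 → R at (9,4); v=(-1,-2)
8. t=2 → B at (7,0); v=(-1,2)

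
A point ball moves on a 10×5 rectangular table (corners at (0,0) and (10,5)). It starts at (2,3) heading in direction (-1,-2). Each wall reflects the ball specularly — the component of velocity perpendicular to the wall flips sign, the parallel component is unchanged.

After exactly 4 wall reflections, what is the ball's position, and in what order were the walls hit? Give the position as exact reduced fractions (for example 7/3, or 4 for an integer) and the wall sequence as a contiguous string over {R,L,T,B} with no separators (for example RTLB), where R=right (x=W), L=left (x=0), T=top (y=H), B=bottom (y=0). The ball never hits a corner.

Final position: (9/2,0)
Wall sequence: BLTB

1. t=3/2 → B at (1/2,0); v=(-1,2)
2. t=1/2 → L at (0,1); v=(1,2)
3. t=2 → T at (2,5); v=(1,-2)
4. t=5/2 → B at (9/2,0); v=(1,2)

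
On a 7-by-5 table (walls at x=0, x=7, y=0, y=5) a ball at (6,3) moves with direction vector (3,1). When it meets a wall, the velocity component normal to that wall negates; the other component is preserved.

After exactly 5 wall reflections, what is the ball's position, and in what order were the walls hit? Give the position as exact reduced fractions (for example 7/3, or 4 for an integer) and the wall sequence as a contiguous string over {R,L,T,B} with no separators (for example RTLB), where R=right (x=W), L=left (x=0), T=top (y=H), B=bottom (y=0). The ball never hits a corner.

Final position: (1,0)
Wall sequence: RTLRB

1. t=1/3 → R at (7,10/3); v=(-3,1)
2. t=5/3 → T at (2,5); v=(-3,-1)
3. t=2/3 → L at (0,13/3); v=(3,-1)
4. t=7/3 → R at (7,2); v=(-3,-1)
5. t=2 → B at (1,0); v=(-3,1)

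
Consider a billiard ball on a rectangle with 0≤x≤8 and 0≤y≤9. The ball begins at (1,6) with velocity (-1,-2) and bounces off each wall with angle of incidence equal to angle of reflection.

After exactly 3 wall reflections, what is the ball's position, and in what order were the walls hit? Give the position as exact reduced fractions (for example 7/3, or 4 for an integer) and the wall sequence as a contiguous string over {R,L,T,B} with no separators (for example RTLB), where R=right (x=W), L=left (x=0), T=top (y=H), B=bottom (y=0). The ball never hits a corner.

1. t=1 → L at (0,4); v=(1,-2)
2. t=2 → B at (2,0); v=(1,2)
3. t=9/2 → T at (13/2,9); v=(1,-2)

Final position: (13/2,9)
Wall sequence: LBT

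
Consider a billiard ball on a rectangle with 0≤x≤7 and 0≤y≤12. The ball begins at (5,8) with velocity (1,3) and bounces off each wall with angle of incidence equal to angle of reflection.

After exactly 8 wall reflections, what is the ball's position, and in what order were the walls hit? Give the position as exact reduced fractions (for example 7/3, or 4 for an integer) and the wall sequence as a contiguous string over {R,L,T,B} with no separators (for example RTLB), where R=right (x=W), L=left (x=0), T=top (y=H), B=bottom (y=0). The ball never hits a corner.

Final position: (17/3,12)
Wall sequence: TRBLTBRT

1. t=4/3 → T at (19/3,12); v=(1,-3)
2. t=2/3 → R at (7,10); v=(-1,-3)
3. t=10/3 → B at (11/3,0); v=(-1,3)
4. t=11/3 → L at (0,11); v=(1,3)
5. t=1/3 → T at (1/3,12); v=(1,-3)
6. t=4 → B at (13/3,0); v=(1,3)
7. t=8/3 → R at (7,8); v=(-1,3)
8. t=4/3 → T at (17/3,12); v=(-1,-3)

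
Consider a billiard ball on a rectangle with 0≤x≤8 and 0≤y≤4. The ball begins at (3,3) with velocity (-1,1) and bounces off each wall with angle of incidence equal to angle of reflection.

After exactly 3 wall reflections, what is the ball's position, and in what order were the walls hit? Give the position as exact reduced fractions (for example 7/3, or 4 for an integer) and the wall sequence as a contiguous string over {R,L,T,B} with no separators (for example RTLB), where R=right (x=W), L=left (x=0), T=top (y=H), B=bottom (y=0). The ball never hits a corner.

Final position: (2,0)
Wall sequence: TLB

1. t=1 → T at (2,4); v=(-1,-1)
2. t=2 → L at (0,2); v=(1,-1)
3. t=2 → B at (2,0); v=(1,1)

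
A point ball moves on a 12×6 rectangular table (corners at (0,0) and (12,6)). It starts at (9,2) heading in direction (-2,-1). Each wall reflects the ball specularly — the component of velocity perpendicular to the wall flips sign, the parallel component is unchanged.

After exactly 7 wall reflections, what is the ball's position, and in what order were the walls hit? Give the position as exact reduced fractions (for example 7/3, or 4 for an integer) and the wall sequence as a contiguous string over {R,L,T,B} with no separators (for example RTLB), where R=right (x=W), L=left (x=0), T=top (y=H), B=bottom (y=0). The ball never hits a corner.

Final position: (7,6)
Wall sequence: BLTRBLT

1. t=2 → B at (5,0); v=(-2,1)
2. t=5/2 → L at (0,5/2); v=(2,1)
3. t=7/2 → T at (7,6); v=(2,-1)
4. t=5/2 → R at (12,7/2); v=(-2,-1)
5. t=7/2 → B at (5,0); v=(-2,1)
6. t=5/2 → L at (0,5/2); v=(2,1)
7. t=7/2 → T at (7,6); v=(2,-1)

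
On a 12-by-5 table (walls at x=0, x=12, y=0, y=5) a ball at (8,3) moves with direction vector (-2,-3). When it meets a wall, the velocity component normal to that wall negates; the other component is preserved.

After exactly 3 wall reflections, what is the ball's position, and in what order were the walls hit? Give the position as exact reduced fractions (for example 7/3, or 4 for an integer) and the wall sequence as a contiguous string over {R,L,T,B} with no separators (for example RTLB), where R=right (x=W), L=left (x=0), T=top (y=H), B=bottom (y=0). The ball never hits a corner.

Final position: (0,1)
Wall sequence: BTL

1. t=1 → B at (6,0); v=(-2,3)
2. t=5/3 → T at (8/3,5); v=(-2,-3)
3. t=4/3 → L at (0,1); v=(2,-3)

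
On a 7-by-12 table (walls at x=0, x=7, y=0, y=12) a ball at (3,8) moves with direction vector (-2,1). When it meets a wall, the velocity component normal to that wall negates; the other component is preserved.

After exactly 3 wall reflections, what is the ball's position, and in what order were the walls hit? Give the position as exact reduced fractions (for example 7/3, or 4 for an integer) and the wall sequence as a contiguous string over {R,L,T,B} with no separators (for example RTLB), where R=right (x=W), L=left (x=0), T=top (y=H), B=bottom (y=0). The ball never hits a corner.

Final position: (7,11)
Wall sequence: LTR

1. t=3/2 → L at (0,19/2); v=(2,1)
2. t=5/2 → T at (5,12); v=(2,-1)
3. t=1 → R at (7,11); v=(-2,-1)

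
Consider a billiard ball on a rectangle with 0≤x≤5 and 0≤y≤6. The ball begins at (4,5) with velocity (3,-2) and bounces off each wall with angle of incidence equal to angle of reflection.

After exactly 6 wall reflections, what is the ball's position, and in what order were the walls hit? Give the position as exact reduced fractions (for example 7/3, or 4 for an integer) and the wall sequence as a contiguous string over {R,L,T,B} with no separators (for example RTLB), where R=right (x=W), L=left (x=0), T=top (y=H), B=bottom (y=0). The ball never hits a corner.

1. t=1/3 → R at (5,13/3); v=(-3,-2)
2. t=5/3 → L at (0,1); v=(3,-2)
3. t=1/2 → B at (3/2,0); v=(3,2)
4. t=7/6 → R at (5,7/3); v=(-3,2)
5. t=5/3 → L at (0,17/3); v=(3,2)
6. t=1/6 → T at (1/2,6); v=(3,-2)

Final position: (1/2,6)
Wall sequence: RLBRLT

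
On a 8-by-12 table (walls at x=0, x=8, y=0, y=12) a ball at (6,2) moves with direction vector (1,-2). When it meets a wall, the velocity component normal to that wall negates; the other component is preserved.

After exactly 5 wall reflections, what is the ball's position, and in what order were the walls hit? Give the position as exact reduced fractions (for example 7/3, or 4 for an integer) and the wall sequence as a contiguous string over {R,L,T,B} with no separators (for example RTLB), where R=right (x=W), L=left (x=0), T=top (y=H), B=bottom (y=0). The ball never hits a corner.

Final position: (3,0)
Wall sequence: BRTLB

1. t=1 → B at (7,0); v=(1,2)
2. t=1 → R at (8,2); v=(-1,2)
3. t=5 → T at (3,12); v=(-1,-2)
4. t=3 → L at (0,6); v=(1,-2)
5. t=3 → B at (3,0); v=(1,2)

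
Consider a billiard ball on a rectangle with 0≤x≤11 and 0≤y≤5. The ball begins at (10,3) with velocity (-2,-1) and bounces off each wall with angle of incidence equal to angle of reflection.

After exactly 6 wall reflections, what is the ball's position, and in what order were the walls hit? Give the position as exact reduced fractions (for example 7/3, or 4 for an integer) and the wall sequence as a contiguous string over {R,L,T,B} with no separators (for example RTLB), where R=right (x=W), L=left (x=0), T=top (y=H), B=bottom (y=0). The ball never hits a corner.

Final position: (0,3)
Wall sequence: BLTRBL

1. t=3 → B at (4,0); v=(-2,1)
2. t=2 → L at (0,2); v=(2,1)
3. t=3 → T at (6,5); v=(2,-1)
4. t=5/2 → R at (11,5/2); v=(-2,-1)
5. t=5/2 → B at (6,0); v=(-2,1)
6. t=3 → L at (0,3); v=(2,1)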